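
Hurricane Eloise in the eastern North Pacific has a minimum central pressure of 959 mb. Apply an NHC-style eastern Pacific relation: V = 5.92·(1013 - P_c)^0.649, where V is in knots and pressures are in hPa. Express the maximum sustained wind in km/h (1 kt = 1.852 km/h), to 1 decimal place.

146.0 km/h

ΔP = 1013 − 959 = 54 mb.
V ≈ 5.92 × 54^0.649 = 5.92 × 13.314 ≈ 78.822 kt.
78.822 × 1.852 ≈ 145.98 km/h → 146.0 km/h.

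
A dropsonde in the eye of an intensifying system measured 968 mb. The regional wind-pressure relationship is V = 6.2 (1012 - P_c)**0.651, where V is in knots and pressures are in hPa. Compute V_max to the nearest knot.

ΔP = 1012 − 968 = 44 mb.
44^0.651 ≈ 11.746.
V ≈ 6.2 × 11.746 ≈ 72.8 kt.

73 kt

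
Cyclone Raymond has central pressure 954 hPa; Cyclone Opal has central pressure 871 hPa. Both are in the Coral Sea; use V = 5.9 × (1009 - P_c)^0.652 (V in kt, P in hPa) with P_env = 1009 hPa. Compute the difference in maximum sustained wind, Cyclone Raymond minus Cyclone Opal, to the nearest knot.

Cyclone Raymond: ΔP = 55; V ≈ 5.9 × 55^0.652 ≈ 80.46 kt.
Cyclone Opal: ΔP = 138; V ≈ 5.9 × 138^0.652 ≈ 146.57 kt.
Difference ≈ 80.46 − 146.57 = -66.11 → -66 kt.

-66 kt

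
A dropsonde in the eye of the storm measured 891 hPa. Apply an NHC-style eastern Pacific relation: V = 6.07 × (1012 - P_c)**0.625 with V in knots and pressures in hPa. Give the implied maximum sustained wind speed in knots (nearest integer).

122 kt

ΔP = 1012 − 891 = 121 hPa.
121^0.625 ≈ 20.033.
V ≈ 6.07 × 20.033 ≈ 121.6 kt.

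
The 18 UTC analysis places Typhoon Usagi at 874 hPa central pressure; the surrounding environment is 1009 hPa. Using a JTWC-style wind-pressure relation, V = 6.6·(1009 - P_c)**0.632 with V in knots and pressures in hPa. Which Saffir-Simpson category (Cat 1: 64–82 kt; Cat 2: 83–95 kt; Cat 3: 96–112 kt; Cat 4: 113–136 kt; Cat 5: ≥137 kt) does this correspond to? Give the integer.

5

ΔP = 1009 − 874 = 135 hPa.
V ≈ 6.6 × 135^0.632 = 6.6 × 22.20 ≈ 147 kt.
147 kt falls in the Category 5 band.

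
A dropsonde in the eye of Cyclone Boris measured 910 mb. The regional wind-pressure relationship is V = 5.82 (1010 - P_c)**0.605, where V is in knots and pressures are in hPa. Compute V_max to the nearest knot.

ΔP = 1010 − 910 = 100 mb.
100^0.605 ≈ 16.218.
V ≈ 5.82 × 16.218 ≈ 94.4 kt.

94 kt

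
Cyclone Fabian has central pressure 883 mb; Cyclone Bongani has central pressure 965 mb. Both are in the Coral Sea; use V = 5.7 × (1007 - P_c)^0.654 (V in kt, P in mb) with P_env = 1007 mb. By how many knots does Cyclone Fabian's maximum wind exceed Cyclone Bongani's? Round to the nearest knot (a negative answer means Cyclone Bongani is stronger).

Cyclone Fabian: ΔP = 124; V ≈ 5.7 × 124^0.654 ≈ 133.34 kt.
Cyclone Bongani: ΔP = 42; V ≈ 5.7 × 42^0.654 ≈ 65.69 kt.
Difference ≈ 133.34 − 65.69 = 67.65 → 68 kt.

68 kt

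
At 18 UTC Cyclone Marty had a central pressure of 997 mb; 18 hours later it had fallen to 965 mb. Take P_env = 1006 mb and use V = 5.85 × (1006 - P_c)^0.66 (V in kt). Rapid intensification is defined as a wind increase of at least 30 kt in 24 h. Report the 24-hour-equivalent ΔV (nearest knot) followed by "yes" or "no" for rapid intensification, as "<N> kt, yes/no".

57 kt, yes

V₁: ΔP = 9, V ≈ 5.85 × 9^0.66 ≈ 24.94 kt.
V₂: ΔP = 41, V ≈ 5.85 × 41^0.66 ≈ 67.86 kt.
ΔV over 18 h = 42.92 kt → 24 h equivalent = 42.92 × 24/18 ≈ 57.23 kt.
57 kt ≥ 30 kt ⇒ rapid intensification.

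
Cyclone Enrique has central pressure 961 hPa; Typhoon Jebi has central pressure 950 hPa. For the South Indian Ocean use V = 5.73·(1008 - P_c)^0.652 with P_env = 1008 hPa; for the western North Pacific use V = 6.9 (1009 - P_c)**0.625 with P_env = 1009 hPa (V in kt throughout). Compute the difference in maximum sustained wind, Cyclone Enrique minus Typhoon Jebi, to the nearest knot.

-18 kt

Cyclone Enrique: ΔP = 47; V ≈ 5.73 × 47^0.652 ≈ 70.53 kt.
Typhoon Jebi: ΔP = 59; V ≈ 6.9 × 59^0.625 ≈ 88.23 kt.
Difference ≈ 70.53 − 88.23 = -17.70 → -18 kt.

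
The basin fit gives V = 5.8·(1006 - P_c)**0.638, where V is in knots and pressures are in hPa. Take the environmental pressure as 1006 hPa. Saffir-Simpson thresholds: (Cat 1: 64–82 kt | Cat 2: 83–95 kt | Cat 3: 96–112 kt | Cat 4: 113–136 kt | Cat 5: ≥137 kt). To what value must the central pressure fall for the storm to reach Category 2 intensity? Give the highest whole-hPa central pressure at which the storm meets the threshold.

941 hPa

Category 2 begins at V = 83 kt.
Required ΔP = (83/5.8)^(1/0.638) = 14.310^1.567 ≈ 64.77 hPa.
P_c ≤ 1006 − 64.77 = 941.23, so the highest integer P_c is 941 hPa.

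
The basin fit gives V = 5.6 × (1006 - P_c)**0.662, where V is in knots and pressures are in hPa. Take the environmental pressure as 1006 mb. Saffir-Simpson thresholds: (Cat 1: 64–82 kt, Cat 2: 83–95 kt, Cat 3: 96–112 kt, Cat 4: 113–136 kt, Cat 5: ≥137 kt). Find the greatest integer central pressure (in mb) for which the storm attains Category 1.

Category 1 begins at V = 64 kt.
Required ΔP = (64/5.6)^(1/0.662) = 11.429^1.511 ≈ 39.64 mb.
P_c ≤ 1006 − 39.64 = 966.36, so the highest integer P_c is 966 mb.

966 mb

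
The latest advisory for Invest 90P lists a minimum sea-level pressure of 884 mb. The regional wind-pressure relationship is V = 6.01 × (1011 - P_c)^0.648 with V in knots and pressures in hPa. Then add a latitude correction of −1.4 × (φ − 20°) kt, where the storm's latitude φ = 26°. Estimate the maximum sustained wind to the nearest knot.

ΔP = 1011 − 884 = 127 mb.
127^0.648 ≈ 23.082.
V ≈ 6.01 × 23.082 ≈ 138.7 kt.
Latitude correction: −1.4 × (26 − 20) = -8.4 kt.
Corrected V ≈ 130.3 kt → 130 kt.

130 kt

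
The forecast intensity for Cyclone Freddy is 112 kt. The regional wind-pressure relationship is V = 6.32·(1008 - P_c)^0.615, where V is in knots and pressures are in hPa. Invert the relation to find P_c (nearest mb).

ΔP = (V / 6.32)^(1/0.615) = (112/6.32)^1.626.
112/6.32 = 17.722; 17.722^1.626 ≈ 107.17 mb.
P_c = 1008 − 107.17 = 900.83 ≈ 901 mb.

901 mb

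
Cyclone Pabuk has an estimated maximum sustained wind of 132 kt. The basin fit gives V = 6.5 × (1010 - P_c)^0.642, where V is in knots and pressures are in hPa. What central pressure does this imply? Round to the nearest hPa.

901 hPa

ΔP = (V / 6.5)^(1/0.642) = (132/6.5)^1.558.
132/6.5 = 20.308; 20.308^1.558 ≈ 108.86 hPa.
P_c = 1010 − 108.86 = 901.14 ≈ 901 hPa.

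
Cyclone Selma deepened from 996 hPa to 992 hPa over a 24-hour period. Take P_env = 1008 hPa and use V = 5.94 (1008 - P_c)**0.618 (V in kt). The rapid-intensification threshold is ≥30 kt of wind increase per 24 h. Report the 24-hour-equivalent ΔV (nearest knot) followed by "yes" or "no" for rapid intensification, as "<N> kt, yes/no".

5 kt, no

V₁: ΔP = 12, V ≈ 5.94 × 12^0.618 ≈ 27.59 kt.
V₂: ΔP = 16, V ≈ 5.94 × 16^0.618 ≈ 32.96 kt.
ΔV over 24 h = 5.37 kt → 24 h equivalent = 5.37 × 24/24 ≈ 5.37 kt.
5 kt < 30 kt ⇒ not rapid intensification.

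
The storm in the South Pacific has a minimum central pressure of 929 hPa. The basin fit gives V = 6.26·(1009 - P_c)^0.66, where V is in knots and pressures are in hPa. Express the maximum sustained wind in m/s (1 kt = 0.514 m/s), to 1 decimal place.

ΔP = 1009 − 929 = 80 hPa.
V ≈ 6.26 × 80^0.66 = 6.26 × 18.032 ≈ 112.879 kt.
112.879 × 0.514 ≈ 58.02 m/s → 58.0 m/s.

58.0 m/s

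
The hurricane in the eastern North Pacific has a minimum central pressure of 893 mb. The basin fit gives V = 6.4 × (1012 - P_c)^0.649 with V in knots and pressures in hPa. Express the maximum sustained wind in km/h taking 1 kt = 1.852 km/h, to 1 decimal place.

263.5 km/h

ΔP = 1012 − 893 = 119 mb.
V ≈ 6.4 × 119^0.649 = 6.4 × 22.235 ≈ 142.302 kt.
142.302 × 1.852 ≈ 263.54 km/h → 263.5 km/h.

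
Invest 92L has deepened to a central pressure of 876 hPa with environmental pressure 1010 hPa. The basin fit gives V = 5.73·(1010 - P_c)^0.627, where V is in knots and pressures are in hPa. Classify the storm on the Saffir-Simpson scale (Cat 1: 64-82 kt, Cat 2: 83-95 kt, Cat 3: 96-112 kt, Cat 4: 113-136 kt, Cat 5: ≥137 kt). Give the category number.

4

ΔP = 1010 − 876 = 134 hPa.
V ≈ 5.73 × 134^0.627 = 5.73 × 21.56 ≈ 124 kt.
124 kt falls in the Category 4 band.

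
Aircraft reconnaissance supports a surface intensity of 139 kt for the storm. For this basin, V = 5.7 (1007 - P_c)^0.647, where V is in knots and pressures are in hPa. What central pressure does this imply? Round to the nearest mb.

ΔP = (V / 5.7)^(1/0.647) = (139/5.7)^1.546.
139/5.7 = 24.386; 24.386^1.546 ≈ 139.30 mb.
P_c = 1007 − 139.30 = 867.70 ≈ 868 mb.

868 mb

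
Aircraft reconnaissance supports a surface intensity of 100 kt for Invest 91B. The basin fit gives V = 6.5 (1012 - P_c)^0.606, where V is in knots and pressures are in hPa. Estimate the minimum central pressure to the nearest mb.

ΔP = (V / 6.5)^(1/0.606) = (100/6.5)^1.650.
100/6.5 = 15.385; 15.385^1.650 ≈ 90.97 mb.
P_c = 1012 − 90.97 = 921.03 ≈ 921 mb.

921 mb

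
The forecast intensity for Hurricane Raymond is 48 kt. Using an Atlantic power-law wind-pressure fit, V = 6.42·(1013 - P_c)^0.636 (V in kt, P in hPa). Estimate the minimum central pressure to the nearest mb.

ΔP = (V / 6.42)^(1/0.636) = (48/6.42)^1.572.
48/6.42 = 7.477; 7.477^1.572 ≈ 23.65 mb.
P_c = 1013 − 23.65 = 989.35 ≈ 989 mb.

989 mb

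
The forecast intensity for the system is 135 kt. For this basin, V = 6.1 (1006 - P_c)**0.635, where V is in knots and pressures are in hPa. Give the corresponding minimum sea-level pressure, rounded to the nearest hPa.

875 hPa

ΔP = (V / 6.1)^(1/0.635) = (135/6.1)^1.575.
135/6.1 = 22.131; 22.131^1.575 ≈ 131.26 hPa.
P_c = 1006 − 131.26 = 874.74 ≈ 875 hPa.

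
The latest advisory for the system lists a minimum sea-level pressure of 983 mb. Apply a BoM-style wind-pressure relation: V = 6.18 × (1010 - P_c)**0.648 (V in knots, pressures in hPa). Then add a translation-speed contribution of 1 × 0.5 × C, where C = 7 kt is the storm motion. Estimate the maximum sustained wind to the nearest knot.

ΔP = 1010 − 983 = 27 mb.
27^0.648 ≈ 8.463.
V ≈ 6.18 × 8.463 ≈ 52.3 kt.
Translation term: 1 × 0.5 × 7 = 3.5 kt.
Corrected V ≈ 55.8 kt → 56 kt.

56 kt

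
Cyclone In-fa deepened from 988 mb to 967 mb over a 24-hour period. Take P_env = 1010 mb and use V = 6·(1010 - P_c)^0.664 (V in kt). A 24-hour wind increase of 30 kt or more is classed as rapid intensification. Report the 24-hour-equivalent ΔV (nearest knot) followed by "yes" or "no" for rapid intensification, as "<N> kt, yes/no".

26 kt, no

V₁: ΔP = 22, V ≈ 6 × 22^0.664 ≈ 46.72 kt.
V₂: ΔP = 43, V ≈ 6 × 43^0.664 ≈ 72.91 kt.
ΔV over 24 h = 26.19 kt → 24 h equivalent = 26.19 × 24/24 ≈ 26.19 kt.
26 kt < 30 kt ⇒ not rapid intensification.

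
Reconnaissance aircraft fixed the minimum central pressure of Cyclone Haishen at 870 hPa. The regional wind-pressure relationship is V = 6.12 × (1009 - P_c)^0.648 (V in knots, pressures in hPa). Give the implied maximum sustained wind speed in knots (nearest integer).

150 kt

ΔP = 1009 − 870 = 139 hPa.
139^0.648 ≈ 24.472.
V ≈ 6.12 × 24.472 ≈ 149.8 kt.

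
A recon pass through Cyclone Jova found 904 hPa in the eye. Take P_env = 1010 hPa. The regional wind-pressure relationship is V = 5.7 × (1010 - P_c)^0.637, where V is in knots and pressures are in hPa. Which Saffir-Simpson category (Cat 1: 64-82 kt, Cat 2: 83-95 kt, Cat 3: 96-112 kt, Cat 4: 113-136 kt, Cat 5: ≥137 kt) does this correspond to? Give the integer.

3

ΔP = 1010 − 904 = 106 hPa.
V ≈ 5.7 × 106^0.637 = 5.7 × 19.50 ≈ 111 kt.
111 kt falls in the Category 3 band.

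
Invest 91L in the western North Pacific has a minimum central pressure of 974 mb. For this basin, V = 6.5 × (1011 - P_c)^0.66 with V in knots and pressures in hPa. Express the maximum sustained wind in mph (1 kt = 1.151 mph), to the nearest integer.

ΔP = 1011 − 974 = 37 mb.
V ≈ 6.5 × 37^0.66 = 6.5 × 10.840 ≈ 70.457 kt.
70.457 × 1.151 ≈ 81.10 mph → 81 mph.

81 mph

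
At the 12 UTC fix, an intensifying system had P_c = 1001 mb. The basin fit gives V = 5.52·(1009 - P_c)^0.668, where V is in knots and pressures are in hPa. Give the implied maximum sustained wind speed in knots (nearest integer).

22 kt

ΔP = 1009 − 1001 = 8 mb.
8^0.668 ≈ 4.011.
V ≈ 5.52 × 4.011 ≈ 22.1 kt.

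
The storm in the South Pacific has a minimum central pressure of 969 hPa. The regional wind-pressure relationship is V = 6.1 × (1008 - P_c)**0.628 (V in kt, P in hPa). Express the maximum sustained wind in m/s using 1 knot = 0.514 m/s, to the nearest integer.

31 m/s

ΔP = 1008 − 969 = 39 hPa.
V ≈ 6.1 × 39^0.628 = 6.1 × 9.981 ≈ 60.886 kt.
60.886 × 0.514 ≈ 31.30 m/s → 31 m/s.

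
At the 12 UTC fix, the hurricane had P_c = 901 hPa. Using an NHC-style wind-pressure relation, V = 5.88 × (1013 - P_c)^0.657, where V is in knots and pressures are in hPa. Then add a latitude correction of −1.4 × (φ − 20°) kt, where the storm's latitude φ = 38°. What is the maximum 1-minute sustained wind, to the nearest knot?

ΔP = 1013 − 901 = 112 hPa.
112^0.657 ≈ 22.199.
V ≈ 5.88 × 22.199 ≈ 130.5 kt.
Latitude correction: −1.4 × (38 − 20) = -25.2 kt.
Corrected V ≈ 105.3 kt → 105 kt.

105 kt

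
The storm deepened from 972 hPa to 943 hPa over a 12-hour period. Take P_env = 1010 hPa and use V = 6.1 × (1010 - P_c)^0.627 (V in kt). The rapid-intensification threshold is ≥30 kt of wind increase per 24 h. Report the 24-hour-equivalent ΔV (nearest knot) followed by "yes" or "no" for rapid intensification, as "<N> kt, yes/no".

V₁: ΔP = 38, V ≈ 6.1 × 38^0.627 ≈ 59.68 kt.
V₂: ΔP = 67, V ≈ 6.1 × 67^0.627 ≈ 85.17 kt.
ΔV over 12 h = 25.49 kt → 24 h equivalent = 25.49 × 24/12 ≈ 50.98 kt.
51 kt ≥ 30 kt ⇒ rapid intensification.

51 kt, yes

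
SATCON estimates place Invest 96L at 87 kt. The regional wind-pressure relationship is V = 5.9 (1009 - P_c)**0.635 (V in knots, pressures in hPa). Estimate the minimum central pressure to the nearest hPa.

ΔP = (V / 5.9)^(1/0.635) = (87/5.9)^1.575.
87/5.9 = 14.746; 14.746^1.575 ≈ 69.25 hPa.
P_c = 1009 − 69.25 = 939.75 ≈ 940 hPa.

940 hPa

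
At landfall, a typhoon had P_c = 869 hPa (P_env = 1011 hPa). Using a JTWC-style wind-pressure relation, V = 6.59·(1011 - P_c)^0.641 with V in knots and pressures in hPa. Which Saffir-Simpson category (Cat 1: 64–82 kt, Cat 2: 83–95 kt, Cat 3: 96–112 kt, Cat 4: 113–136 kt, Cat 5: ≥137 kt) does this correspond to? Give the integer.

5

ΔP = 1011 − 869 = 142 hPa.
V ≈ 6.59 × 142^0.641 = 6.59 × 23.97 ≈ 158 kt.
158 kt falls in the Category 5 band.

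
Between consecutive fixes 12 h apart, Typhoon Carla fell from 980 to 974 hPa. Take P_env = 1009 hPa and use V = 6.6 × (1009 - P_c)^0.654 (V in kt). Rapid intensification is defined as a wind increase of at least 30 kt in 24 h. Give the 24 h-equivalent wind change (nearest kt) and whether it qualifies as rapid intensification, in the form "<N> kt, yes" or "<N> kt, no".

16 kt, no

V₁: ΔP = 29, V ≈ 6.6 × 29^0.654 ≈ 59.70 kt.
V₂: ΔP = 35, V ≈ 6.6 × 35^0.654 ≈ 67.51 kt.
ΔV over 12 h = 7.81 kt → 24 h equivalent = 7.81 × 24/12 ≈ 15.62 kt.
16 kt < 30 kt ⇒ not rapid intensification.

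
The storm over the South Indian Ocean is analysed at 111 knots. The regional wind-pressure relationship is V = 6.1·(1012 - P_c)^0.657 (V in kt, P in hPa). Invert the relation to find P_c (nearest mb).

ΔP = (V / 6.1)^(1/0.657) = (111/6.1)^1.522.
111/6.1 = 18.197; 18.197^1.522 ≈ 82.76 mb.
P_c = 1012 − 82.76 = 929.24 ≈ 929 mb.

929 mb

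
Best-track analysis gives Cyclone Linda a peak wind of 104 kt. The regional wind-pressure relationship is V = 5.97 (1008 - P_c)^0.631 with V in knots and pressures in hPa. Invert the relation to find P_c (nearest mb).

915 mb

ΔP = (V / 5.97)^(1/0.631) = (104/5.97)^1.585.
104/5.97 = 17.420; 17.420^1.585 ≈ 92.64 mb.
P_c = 1008 − 92.64 = 915.36 ≈ 915 mb.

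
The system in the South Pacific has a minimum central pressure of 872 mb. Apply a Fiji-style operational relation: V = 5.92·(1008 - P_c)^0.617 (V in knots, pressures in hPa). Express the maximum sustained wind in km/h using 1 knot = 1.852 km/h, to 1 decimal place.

ΔP = 1008 − 872 = 136 mb.
V ≈ 5.92 × 136^0.617 = 5.92 × 20.720 ≈ 122.663 kt.
122.663 × 1.852 ≈ 227.17 km/h → 227.2 km/h.

227.2 km/h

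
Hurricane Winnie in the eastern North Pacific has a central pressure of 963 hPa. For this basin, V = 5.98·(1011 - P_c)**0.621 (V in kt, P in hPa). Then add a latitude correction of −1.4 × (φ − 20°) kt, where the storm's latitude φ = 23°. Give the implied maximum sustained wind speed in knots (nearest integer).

ΔP = 1011 − 963 = 48 hPa.
48^0.621 ≈ 11.068.
V ≈ 5.98 × 11.068 ≈ 66.2 kt.
Latitude correction: −1.4 × (23 − 20) = -4.2 kt.
Corrected V ≈ 62 kt → 62 kt.

62 kt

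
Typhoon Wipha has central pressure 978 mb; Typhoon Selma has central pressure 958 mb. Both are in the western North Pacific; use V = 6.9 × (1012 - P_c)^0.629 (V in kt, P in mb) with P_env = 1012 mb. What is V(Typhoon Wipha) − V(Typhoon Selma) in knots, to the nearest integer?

-21 kt

Typhoon Wipha: ΔP = 34; V ≈ 6.9 × 34^0.629 ≈ 63.41 kt.
Typhoon Selma: ΔP = 54; V ≈ 6.9 × 54^0.629 ≈ 84.83 kt.
Difference ≈ 63.41 − 84.83 = -21.42 → -21 kt.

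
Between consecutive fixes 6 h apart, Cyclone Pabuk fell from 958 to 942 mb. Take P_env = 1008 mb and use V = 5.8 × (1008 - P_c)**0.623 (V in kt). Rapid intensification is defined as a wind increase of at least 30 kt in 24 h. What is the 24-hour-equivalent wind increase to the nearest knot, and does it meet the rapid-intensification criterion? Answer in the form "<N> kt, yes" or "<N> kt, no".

V₁: ΔP = 50, V ≈ 5.8 × 50^0.623 ≈ 66.36 kt.
V₂: ΔP = 66, V ≈ 5.8 × 66^0.623 ≈ 78.89 kt.
ΔV over 6 h = 12.53 kt → 24 h equivalent = 12.53 × 24/6 ≈ 50.12 kt.
50 kt ≥ 30 kt ⇒ rapid intensification.

50 kt, yes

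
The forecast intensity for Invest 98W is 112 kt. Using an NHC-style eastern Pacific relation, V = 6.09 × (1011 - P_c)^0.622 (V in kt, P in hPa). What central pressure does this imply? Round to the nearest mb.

903 mb

ΔP = (V / 6.09)^(1/0.622) = (112/6.09)^1.608.
112/6.09 = 18.391; 18.391^1.608 ≈ 107.92 mb.
P_c = 1011 − 107.92 = 903.08 ≈ 903 mb.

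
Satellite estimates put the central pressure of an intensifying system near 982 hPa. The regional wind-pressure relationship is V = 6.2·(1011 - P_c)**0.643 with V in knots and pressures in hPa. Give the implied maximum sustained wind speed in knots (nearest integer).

ΔP = 1011 − 982 = 29 hPa.
29^0.643 ≈ 8.716.
V ≈ 6.2 × 8.716 ≈ 54.0 kt.

54 kt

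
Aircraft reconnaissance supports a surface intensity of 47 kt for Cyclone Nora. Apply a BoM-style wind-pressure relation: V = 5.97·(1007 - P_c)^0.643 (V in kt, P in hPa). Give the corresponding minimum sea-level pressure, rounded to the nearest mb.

ΔP = (V / 5.97)^(1/0.643) = (47/5.97)^1.555.
47/5.97 = 7.873; 7.873^1.555 ≈ 24.75 mb.
P_c = 1007 − 24.75 = 982.25 ≈ 982 mb.

982 mb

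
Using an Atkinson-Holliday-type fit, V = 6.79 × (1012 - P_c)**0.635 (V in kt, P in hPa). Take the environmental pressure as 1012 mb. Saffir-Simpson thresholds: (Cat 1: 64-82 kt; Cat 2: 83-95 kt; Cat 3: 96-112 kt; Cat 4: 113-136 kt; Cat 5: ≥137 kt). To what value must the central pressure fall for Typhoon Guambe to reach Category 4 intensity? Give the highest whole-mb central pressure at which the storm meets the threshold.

Category 4 begins at V = 113 kt.
Required ΔP = (113/6.79)^(1/0.635) = 16.642^1.575 ≈ 83.78 mb.
P_c ≤ 1012 − 83.78 = 928.22, so the highest integer P_c is 928 mb.

928 mb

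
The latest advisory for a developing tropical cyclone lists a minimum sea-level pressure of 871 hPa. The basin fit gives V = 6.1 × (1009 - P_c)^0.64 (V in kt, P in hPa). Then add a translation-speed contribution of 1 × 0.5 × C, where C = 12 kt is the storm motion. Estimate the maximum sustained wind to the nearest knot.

ΔP = 1009 − 871 = 138 hPa.
138^0.64 ≈ 23.417.
V ≈ 6.1 × 23.417 ≈ 142.8 kt.
Translation term: 1 × 0.5 × 12 = 6 kt.
Corrected V ≈ 148.8 kt → 149 kt.

149 kt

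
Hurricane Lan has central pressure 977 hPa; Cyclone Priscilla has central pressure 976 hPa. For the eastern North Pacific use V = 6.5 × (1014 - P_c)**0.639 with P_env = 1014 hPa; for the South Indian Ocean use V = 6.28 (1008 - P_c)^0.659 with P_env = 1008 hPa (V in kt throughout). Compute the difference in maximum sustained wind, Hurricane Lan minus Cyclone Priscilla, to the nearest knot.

4 kt

Hurricane Lan: ΔP = 37; V ≈ 6.5 × 37^0.639 ≈ 65.31 kt.
Cyclone Priscilla: ΔP = 32; V ≈ 6.28 × 32^0.659 ≈ 61.64 kt.
Difference ≈ 65.31 − 61.64 = 3.67 → 4 kt.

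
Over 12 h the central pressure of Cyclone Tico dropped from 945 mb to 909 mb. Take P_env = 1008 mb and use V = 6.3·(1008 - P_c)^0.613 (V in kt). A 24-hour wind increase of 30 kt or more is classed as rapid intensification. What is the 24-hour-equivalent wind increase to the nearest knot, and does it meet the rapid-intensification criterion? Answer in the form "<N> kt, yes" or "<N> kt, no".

V₁: ΔP = 63, V ≈ 6.3 × 63^0.613 ≈ 79.86 kt.
V₂: ΔP = 99, V ≈ 6.3 × 99^0.613 ≈ 105.36 kt.
ΔV over 12 h = 25.50 kt → 24 h equivalent = 25.50 × 24/12 ≈ 51.00 kt.
51 kt ≥ 30 kt ⇒ rapid intensification.

51 kt, yes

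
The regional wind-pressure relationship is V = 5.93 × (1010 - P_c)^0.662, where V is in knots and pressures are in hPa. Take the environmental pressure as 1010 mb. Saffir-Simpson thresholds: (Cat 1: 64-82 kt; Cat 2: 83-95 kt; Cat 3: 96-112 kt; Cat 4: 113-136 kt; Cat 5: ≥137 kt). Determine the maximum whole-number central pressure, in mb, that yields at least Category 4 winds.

Category 4 begins at V = 113 kt.
Required ΔP = (113/5.93)^(1/0.662) = 19.056^1.511 ≈ 85.82 mb.
P_c ≤ 1010 − 85.82 = 924.18, so the highest integer P_c is 924 mb.

924 mb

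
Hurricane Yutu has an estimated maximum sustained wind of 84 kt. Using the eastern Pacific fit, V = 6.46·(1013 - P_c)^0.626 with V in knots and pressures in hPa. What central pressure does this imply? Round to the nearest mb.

ΔP = (V / 6.46)^(1/0.626) = (84/6.46)^1.597.
84/6.46 = 13.003; 13.003^1.597 ≈ 60.20 mb.
P_c = 1013 − 60.20 = 952.80 ≈ 953 mb.

953 mb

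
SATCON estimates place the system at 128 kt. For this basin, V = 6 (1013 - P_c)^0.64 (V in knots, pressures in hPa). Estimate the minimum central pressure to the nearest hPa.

ΔP = (V / 6)^(1/0.64) = (128/6)^1.562.
128/6 = 21.333; 21.333^1.562 ≈ 119.30 hPa.
P_c = 1013 − 119.30 = 893.70 ≈ 894 hPa.

894 hPa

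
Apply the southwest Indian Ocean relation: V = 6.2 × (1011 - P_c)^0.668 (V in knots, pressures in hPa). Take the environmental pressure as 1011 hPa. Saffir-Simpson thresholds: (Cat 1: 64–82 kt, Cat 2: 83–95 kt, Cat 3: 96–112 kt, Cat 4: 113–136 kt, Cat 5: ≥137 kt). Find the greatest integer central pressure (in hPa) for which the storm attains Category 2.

962 hPa

Category 2 begins at V = 83 kt.
Required ΔP = (83/6.2)^(1/0.668) = 13.387^1.497 ≈ 48.60 hPa.
P_c ≤ 1011 − 48.60 = 962.40, so the highest integer P_c is 962 hPa.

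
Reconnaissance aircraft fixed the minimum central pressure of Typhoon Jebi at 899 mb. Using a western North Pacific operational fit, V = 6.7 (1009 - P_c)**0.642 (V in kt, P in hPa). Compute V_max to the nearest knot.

ΔP = 1009 − 899 = 110 mb.
110^0.642 ≈ 20.444.
V ≈ 6.7 × 20.444 ≈ 137.0 kt.

137 kt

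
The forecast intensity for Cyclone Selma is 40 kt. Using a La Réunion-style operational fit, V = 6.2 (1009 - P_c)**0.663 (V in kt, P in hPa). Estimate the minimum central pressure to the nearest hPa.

ΔP = (V / 6.2)^(1/0.663) = (40/6.2)^1.508.
40/6.2 = 6.452; 6.452^1.508 ≈ 16.64 hPa.
P_c = 1009 − 16.64 = 992.36 ≈ 992 hPa.

992 hPa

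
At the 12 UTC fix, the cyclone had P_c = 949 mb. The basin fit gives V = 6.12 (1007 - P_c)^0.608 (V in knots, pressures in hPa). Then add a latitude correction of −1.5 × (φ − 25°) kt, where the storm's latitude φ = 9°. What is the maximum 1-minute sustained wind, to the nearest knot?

ΔP = 1007 − 949 = 58 mb.
58^0.608 ≈ 11.808.
V ≈ 6.12 × 11.808 ≈ 72.3 kt.
Latitude correction: −1.5 × (9 − 25) = 24 kt.
Corrected V ≈ 96.3 kt → 96 kt.

96 kt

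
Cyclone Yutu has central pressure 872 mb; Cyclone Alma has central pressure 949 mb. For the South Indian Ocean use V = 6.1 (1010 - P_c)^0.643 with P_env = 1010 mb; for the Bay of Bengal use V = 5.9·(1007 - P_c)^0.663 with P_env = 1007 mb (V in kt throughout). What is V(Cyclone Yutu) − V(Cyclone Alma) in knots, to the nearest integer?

58 kt

Cyclone Yutu: ΔP = 138; V ≈ 6.1 × 138^0.643 ≈ 144.97 kt.
Cyclone Alma: ΔP = 58; V ≈ 5.9 × 58^0.663 ≈ 87.10 kt.
Difference ≈ 144.97 − 87.10 = 57.87 → 58 kt.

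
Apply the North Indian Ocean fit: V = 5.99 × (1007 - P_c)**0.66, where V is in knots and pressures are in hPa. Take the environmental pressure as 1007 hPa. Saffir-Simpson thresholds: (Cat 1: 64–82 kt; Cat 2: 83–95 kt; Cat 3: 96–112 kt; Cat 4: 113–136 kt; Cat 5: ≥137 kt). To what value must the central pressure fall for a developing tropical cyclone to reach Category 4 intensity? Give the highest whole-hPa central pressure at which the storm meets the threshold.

921 hPa

Category 4 begins at V = 113 kt.
Required ΔP = (113/5.99)^(1/0.66) = 18.865^1.515 ≈ 85.67 hPa.
P_c ≤ 1007 − 85.67 = 921.33, so the highest integer P_c is 921 hPa.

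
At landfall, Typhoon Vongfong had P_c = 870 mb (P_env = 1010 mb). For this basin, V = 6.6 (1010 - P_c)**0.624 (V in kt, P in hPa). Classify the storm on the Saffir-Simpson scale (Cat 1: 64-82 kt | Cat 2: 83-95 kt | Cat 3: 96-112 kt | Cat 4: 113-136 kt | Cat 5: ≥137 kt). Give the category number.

ΔP = 1010 − 870 = 140 mb.
V ≈ 6.6 × 140^0.624 = 6.6 × 21.84 ≈ 144 kt.
144 kt falls in the Category 5 band.

5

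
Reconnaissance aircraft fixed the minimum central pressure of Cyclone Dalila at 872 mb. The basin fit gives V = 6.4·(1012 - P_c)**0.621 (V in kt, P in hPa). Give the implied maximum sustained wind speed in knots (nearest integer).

ΔP = 1012 − 872 = 140 mb.
140^0.621 ≈ 21.515.
V ≈ 6.4 × 21.515 ≈ 137.7 kt.

138 kt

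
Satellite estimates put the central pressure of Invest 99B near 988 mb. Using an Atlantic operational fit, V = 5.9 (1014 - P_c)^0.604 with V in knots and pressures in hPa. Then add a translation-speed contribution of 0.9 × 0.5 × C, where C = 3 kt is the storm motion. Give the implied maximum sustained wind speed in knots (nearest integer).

44 kt

ΔP = 1014 − 988 = 26 mb.
26^0.604 ≈ 7.156.
V ≈ 5.9 × 7.156 ≈ 42.2 kt.
Translation term: 0.9 × 0.5 × 3 = 1.35 kt.
Corrected V ≈ 43.55 kt → 44 kt.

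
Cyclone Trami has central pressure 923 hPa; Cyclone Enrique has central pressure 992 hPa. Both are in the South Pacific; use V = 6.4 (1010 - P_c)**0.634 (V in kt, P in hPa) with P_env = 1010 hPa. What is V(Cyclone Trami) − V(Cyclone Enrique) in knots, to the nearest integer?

Cyclone Trami: ΔP = 87; V ≈ 6.4 × 87^0.634 ≈ 108.60 kt.
Cyclone Enrique: ΔP = 18; V ≈ 6.4 × 18^0.634 ≈ 40.00 kt.
Difference ≈ 108.60 − 40.00 = 68.60 → 69 kt.

69 kt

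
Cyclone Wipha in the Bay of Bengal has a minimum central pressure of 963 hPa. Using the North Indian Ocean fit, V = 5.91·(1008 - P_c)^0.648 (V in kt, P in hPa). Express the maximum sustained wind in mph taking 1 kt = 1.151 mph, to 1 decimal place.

80.2 mph

ΔP = 1008 − 963 = 45 hPa.
V ≈ 5.91 × 45^0.648 = 5.91 × 11.784 ≈ 69.642 kt.
69.642 × 1.151 ≈ 80.16 mph → 80.2 mph.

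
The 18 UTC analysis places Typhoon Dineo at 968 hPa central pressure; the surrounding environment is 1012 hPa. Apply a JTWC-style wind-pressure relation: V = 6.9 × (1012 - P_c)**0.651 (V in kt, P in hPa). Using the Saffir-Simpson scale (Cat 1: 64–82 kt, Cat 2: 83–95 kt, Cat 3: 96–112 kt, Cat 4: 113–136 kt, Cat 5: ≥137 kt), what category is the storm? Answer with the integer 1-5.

1

ΔP = 1012 − 968 = 44 hPa.
V ≈ 6.9 × 44^0.651 = 6.9 × 11.75 ≈ 81 kt.
81 kt falls in the Category 1 band.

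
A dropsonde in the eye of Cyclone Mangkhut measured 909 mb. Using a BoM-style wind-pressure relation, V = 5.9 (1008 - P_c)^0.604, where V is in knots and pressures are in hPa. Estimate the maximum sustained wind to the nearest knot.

ΔP = 1008 − 909 = 99 mb.
99^0.604 ≈ 16.046.
V ≈ 5.9 × 16.046 ≈ 94.7 kt.

95 kt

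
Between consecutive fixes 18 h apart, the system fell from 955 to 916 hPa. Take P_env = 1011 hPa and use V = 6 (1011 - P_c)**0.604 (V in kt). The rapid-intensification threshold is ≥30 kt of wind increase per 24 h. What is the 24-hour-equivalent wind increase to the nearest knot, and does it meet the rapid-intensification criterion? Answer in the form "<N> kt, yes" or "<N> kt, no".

V₁: ΔP = 56, V ≈ 6 × 56^0.604 ≈ 68.24 kt.
V₂: ΔP = 95, V ≈ 6 × 95^0.604 ≈ 93.91 kt.
ΔV over 18 h = 25.67 kt → 24 h equivalent = 25.67 × 24/18 ≈ 34.23 kt.
34 kt ≥ 30 kt ⇒ rapid intensification.

34 kt, yes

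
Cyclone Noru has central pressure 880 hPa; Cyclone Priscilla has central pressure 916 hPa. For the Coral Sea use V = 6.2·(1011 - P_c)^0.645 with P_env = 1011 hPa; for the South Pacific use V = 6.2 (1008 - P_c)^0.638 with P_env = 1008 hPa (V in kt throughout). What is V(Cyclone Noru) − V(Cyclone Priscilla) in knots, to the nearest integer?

Cyclone Noru: ΔP = 131; V ≈ 6.2 × 131^0.645 ≈ 143.89 kt.
Cyclone Priscilla: ΔP = 92; V ≈ 6.2 × 92^0.638 ≈ 110.99 kt.
Difference ≈ 143.89 − 110.99 = 32.90 → 33 kt.

33 kt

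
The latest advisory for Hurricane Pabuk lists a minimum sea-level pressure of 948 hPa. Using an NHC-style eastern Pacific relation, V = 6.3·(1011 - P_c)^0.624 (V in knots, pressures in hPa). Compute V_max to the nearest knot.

84 kt

ΔP = 1011 − 948 = 63 hPa.
63^0.624 ≈ 13.267.
V ≈ 6.3 × 13.267 ≈ 83.6 kt.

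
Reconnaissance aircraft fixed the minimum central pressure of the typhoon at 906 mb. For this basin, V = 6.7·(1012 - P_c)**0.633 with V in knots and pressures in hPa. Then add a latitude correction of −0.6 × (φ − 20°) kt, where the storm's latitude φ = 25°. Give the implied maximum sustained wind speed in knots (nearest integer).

125 kt

ΔP = 1012 − 906 = 106 mb.
106^0.633 ≈ 19.143.
V ≈ 6.7 × 19.143 ≈ 128.3 kt.
Latitude correction: −0.6 × (25 − 20) = -3 kt.
Corrected V ≈ 125.3 kt → 125 kt.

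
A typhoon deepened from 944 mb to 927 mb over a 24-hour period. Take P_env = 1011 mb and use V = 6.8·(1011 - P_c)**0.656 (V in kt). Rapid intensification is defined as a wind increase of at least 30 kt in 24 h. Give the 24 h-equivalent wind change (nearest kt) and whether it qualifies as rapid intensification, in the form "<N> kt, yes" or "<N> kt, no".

17 kt, no

V₁: ΔP = 67, V ≈ 6.8 × 67^0.656 ≈ 107.25 kt.
V₂: ΔP = 84, V ≈ 6.8 × 84^0.656 ≈ 124.40 kt.
ΔV over 24 h = 17.15 kt → 24 h equivalent = 17.15 × 24/24 ≈ 17.15 kt.
17 kt < 30 kt ⇒ not rapid intensification.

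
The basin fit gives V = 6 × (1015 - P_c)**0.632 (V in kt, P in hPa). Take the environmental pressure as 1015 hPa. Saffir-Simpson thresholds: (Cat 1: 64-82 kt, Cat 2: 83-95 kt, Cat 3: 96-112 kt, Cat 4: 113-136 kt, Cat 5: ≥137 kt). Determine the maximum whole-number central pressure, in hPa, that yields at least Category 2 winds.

Category 2 begins at V = 83 kt.
Required ΔP = (83/6)^(1/0.632) = 13.833^1.582 ≈ 63.87 hPa.
P_c ≤ 1015 − 63.87 = 951.13, so the highest integer P_c is 951 hPa.

951 hPa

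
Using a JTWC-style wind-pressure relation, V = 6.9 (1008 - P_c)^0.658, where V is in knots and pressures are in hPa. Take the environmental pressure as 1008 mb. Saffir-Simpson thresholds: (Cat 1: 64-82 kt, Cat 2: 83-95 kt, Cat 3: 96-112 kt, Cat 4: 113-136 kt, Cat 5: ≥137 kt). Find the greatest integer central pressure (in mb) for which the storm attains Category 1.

Category 1 begins at V = 64 kt.
Required ΔP = (64/6.9)^(1/0.658) = 9.275^1.520 ≈ 29.52 mb.
P_c ≤ 1008 − 29.52 = 978.48, so the highest integer P_c is 978 mb.

978 mb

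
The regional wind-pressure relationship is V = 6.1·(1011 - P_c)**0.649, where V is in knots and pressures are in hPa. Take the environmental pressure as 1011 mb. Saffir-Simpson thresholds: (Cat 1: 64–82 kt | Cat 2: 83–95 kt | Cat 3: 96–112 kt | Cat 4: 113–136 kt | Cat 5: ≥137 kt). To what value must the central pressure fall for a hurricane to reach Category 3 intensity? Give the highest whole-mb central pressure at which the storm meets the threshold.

941 mb

Category 3 begins at V = 96 kt.
Required ΔP = (96/6.1)^(1/0.649) = 15.738^1.541 ≈ 69.87 mb.
P_c ≤ 1011 − 69.87 = 941.13, so the highest integer P_c is 941 mb.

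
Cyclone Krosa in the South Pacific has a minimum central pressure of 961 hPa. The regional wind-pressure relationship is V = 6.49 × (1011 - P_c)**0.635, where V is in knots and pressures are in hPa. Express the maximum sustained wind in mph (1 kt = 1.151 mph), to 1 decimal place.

ΔP = 1011 − 961 = 50 hPa.
V ≈ 6.49 × 50^0.635 = 6.49 × 11.991 ≈ 77.820 kt.
77.820 × 1.151 ≈ 89.57 mph → 89.6 mph.

89.6 mph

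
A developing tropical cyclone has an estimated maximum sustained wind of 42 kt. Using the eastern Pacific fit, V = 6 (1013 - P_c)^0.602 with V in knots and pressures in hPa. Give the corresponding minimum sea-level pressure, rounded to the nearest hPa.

ΔP = (V / 6)^(1/0.602) = (42/6)^1.661.
42/6 = 7.000; 7.000^1.661 ≈ 25.34 hPa.
P_c = 1013 − 25.34 = 987.66 ≈ 988 hPa.

988 hPa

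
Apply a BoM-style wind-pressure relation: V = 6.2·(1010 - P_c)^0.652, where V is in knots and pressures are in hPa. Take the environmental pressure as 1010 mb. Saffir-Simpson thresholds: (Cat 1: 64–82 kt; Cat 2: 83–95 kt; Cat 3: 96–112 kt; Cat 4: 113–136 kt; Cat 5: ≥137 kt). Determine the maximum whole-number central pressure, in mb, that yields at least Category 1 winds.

974 mb

Category 1 begins at V = 64 kt.
Required ΔP = (64/6.2)^(1/0.652) = 10.323^1.534 ≈ 35.88 mb.
P_c ≤ 1010 − 35.88 = 974.12, so the highest integer P_c is 974 mb.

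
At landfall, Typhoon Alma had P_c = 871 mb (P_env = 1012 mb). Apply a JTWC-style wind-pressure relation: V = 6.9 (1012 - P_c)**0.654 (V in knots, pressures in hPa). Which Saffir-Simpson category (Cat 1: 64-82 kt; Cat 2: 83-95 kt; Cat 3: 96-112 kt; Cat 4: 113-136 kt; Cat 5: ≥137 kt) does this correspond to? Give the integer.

5

ΔP = 1012 − 871 = 141 mb.
V ≈ 6.9 × 141^0.654 = 6.9 × 25.44 ≈ 176 kt.
176 kt falls in the Category 5 band.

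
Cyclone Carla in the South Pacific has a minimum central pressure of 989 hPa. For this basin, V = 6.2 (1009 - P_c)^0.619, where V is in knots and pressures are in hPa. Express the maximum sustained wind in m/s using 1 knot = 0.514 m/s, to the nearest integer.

ΔP = 1009 − 989 = 20 hPa.
V ≈ 6.2 × 20^0.619 = 6.2 × 6.388 ≈ 39.603 kt.
39.603 × 0.514 ≈ 20.36 m/s → 20 m/s.

20 m/s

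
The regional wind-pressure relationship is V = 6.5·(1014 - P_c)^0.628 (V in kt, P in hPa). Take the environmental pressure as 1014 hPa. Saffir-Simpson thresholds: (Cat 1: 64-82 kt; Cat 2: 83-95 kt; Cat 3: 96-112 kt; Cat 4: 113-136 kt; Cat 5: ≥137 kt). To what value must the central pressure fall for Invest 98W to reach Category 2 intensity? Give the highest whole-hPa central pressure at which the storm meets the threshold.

956 hPa

Category 2 begins at V = 83 kt.
Required ΔP = (83/6.5)^(1/0.628) = 12.769^1.592 ≈ 57.73 hPa.
P_c ≤ 1014 − 57.73 = 956.27, so the highest integer P_c is 956 hPa.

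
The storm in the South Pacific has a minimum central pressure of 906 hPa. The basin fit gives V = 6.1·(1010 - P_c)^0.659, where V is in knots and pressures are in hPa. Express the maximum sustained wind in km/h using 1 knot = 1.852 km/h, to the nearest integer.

ΔP = 1010 − 906 = 104 hPa.
V ≈ 6.1 × 104^0.659 = 6.1 × 21.342 ≈ 130.183 kt.
130.183 × 1.852 ≈ 241.10 km/h → 241 km/h.

241 km/h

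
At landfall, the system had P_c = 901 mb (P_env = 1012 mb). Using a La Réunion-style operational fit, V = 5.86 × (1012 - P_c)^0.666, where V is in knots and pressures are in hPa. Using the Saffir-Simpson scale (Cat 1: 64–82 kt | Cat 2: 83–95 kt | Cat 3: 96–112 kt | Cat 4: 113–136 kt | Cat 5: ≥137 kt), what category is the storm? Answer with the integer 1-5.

ΔP = 1012 − 901 = 111 mb.
V ≈ 5.86 × 111^0.666 = 5.86 × 23.02 ≈ 135 kt.
135 kt falls in the Category 4 band.

4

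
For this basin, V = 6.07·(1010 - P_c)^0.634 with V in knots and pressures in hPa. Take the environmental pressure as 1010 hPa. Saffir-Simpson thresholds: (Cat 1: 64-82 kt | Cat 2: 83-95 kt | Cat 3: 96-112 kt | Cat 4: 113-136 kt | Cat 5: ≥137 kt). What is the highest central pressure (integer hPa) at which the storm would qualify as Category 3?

932 hPa

Category 3 begins at V = 96 kt.
Required ΔP = (96/6.07)^(1/0.634) = 15.815^1.577 ≈ 77.86 hPa.
P_c ≤ 1010 − 77.86 = 932.14, so the highest integer P_c is 932 hPa.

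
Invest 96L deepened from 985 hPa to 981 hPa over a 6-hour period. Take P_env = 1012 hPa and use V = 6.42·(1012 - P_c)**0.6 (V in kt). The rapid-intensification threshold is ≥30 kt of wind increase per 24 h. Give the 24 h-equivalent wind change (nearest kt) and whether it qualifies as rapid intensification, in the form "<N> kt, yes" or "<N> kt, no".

V₁: ΔP = 27, V ≈ 6.42 × 27^0.6 ≈ 46.38 kt.
V₂: ΔP = 31, V ≈ 6.42 × 31^0.6 ≈ 50.39 kt.
ΔV over 6 h = 4.01 kt → 24 h equivalent = 4.01 × 24/6 ≈ 16.04 kt.
16 kt < 30 kt ⇒ not rapid intensification.

16 kt, no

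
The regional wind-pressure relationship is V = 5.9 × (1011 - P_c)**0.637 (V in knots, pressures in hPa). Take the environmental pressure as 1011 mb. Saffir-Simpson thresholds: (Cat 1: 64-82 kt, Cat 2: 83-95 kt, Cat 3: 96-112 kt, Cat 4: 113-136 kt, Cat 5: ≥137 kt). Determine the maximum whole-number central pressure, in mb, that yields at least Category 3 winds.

Category 3 begins at V = 96 kt.
Required ΔP = (96/5.9)^(1/0.637) = 16.271^1.570 ≈ 79.75 mb.
P_c ≤ 1011 − 79.75 = 931.25, so the highest integer P_c is 931 mb.

931 mb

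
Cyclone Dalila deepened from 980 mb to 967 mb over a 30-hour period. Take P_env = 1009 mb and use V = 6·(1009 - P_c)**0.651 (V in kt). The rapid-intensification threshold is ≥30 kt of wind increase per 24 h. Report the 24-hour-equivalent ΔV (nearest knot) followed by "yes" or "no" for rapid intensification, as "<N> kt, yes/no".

12 kt, no

V₁: ΔP = 29, V ≈ 6 × 29^0.651 ≈ 53.72 kt.
V₂: ΔP = 42, V ≈ 6 × 42^0.651 ≈ 68.37 kt.
ΔV over 30 h = 14.65 kt → 24 h equivalent = 14.65 × 24/30 ≈ 11.72 kt.
12 kt < 30 kt ⇒ not rapid intensification.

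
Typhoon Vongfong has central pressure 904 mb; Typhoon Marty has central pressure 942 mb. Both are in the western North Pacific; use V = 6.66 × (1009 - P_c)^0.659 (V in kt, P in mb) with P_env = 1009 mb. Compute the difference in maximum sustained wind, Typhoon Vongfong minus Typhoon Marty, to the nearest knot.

Typhoon Vongfong: ΔP = 105; V ≈ 6.66 × 105^0.659 ≈ 143.03 kt.
Typhoon Marty: ΔP = 67; V ≈ 6.66 × 67^0.659 ≈ 106.38 kt.
Difference ≈ 143.03 − 106.38 = 36.65 → 37 kt.

37 kt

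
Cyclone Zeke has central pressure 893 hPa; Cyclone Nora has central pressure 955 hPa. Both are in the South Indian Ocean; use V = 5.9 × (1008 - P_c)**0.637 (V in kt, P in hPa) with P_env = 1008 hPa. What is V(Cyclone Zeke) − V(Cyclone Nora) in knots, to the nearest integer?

47 kt

Cyclone Zeke: ΔP = 115; V ≈ 5.9 × 115^0.637 ≈ 121.20 kt.
Cyclone Nora: ΔP = 53; V ≈ 5.9 × 53^0.637 ≈ 74.00 kt.
Difference ≈ 121.20 − 74.00 = 47.20 → 47 kt.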